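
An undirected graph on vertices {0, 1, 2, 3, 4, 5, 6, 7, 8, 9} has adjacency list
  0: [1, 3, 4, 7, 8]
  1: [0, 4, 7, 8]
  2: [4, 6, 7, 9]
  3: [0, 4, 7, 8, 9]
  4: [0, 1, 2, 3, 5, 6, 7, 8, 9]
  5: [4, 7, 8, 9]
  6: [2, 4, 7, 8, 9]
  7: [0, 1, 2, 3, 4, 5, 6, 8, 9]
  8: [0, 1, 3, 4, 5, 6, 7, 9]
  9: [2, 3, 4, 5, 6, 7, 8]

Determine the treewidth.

A width-4 tree decomposition is:
Bags: B1 = {3, 4, 7, 8, 9}  B2 = {4, 5, 7, 8, 9}  B3 = {4, 6, 7, 8, 9}  B4 = {2, 4, 6, 7, 9}  B5 = {0, 3, 4, 7, 8}  B6 = {0, 1, 4, 7, 8}
Tree: B1–B2, B2–B3, B3–B4, B1–B5, B5–B6
Each bag holds 5 vertices, so the decomposition has width 4, which upper-bounds the treewidth. For the lower bound, the 5 vertices {0, 1, 4, 7, 8} are pairwise adjacent, and any tree decomposition puts a clique entirely inside one bag — forcing width ≥ 4. Therefore the treewidth is 4.

4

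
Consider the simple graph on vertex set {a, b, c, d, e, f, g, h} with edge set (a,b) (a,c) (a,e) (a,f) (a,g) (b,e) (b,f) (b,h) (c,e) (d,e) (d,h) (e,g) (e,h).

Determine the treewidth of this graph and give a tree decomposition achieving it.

Treewidth 2.
One optimal decomposition is:
Bags: B1 = {a, c, e}  B2 = {a, b, e}  B3 = {b, e, h}  B4 = {d, e, h}  B5 = {a, b, f}  B6 = {a, e, g}
Tree: B1–B2, B2–B3, B3–B4, B2–B5, B2–B6

Each bag holds 3 vertices, so the decomposition has width 2, which upper-bounds the treewidth. Conversely, {d, e, h} is a clique of size 3, and the vertices of any clique must share a bag in every tree decomposition; so some bag has ≥ 3 vertices and tw(G) ≥ 2. The upper and lower bounds meet at 2, so that is the treewidth.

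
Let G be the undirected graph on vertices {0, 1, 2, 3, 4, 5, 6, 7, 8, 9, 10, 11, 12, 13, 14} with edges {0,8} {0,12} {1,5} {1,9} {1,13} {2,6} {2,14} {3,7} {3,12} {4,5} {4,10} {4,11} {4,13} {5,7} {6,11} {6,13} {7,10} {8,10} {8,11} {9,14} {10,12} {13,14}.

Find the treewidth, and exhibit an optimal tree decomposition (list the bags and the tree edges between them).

Treewidth 3.
One optimal decomposition is:
Bags: B1 = {0, 3, 8, 12}  B2 = {3, 8, 10, 12}  B3 = {3, 7, 8, 10}  B4 = {7, 8, 10, 11}  B5 = {4, 7, 10, 11}  B6 = {4, 5, 7, 11}  B7 = {4, 5, 6, 11}  B8 = {4, 5, 6, 13}  B9 = {1, 5, 6, 13}  B10 = {1, 2, 6, 13}  B11 = {1, 2, 13, 14}  B12 = {1, 2, 9, 14}
Tree: B1–B2, B2–B3, B3–B4, B4–B5, B5–B6, B6–B7, B7–B8, B8–B9, B9–B10, B10–B11, B11–B12

Each bag holds 4 vertices, so the decomposition has width 3, which upper-bounds the treewidth. For the lower bound: the 4 vertex sets {0,3,12}, {8}, {10}, {4,5,7,11} are disjoint, each induces a connected subgraph, and every pair is joined by at least one edge of G. Contracting each set to a single vertex therefore yields K_{4} as a minor, and since treewidth is minor-monotone, tw(G) ≥ tw(K_{4}) = 3. Therefore the treewidth is 3.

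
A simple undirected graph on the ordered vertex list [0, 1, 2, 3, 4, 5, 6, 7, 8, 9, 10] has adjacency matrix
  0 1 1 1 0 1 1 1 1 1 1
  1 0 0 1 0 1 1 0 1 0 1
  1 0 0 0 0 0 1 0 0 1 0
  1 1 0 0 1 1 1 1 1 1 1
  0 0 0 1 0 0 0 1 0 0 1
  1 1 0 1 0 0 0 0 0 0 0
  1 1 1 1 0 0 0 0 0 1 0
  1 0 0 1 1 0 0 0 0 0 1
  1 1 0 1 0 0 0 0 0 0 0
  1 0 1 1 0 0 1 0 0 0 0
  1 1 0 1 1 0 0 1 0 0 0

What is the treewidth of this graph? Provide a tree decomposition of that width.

Treewidth 3.
Bags: B1 = {0, 1, 3, 10}  B2 = {0, 3, 7, 10}  B3 = {0, 1, 3, 8}  B4 = {0, 1, 3, 6}  B5 = {0, 1, 3, 5}  B6 = {3, 4, 7, 10}  B7 = {0, 3, 6, 9}  B8 = {0, 2, 6, 9}
Tree: B1–B2, B1–B3, B3–B4, B4–B5, B2–B6, B4–B7, B7–B8

Every bag has size at most 4, so the width is 4 − 1 = 3 and tw(G) ≤ 3. Conversely, {0, 2, 6, 9} is a clique of size 4, and the vertices of any clique must share a bag in every tree decomposition; so some bag has ≥ 4 vertices and tw(G) ≥ 3. Hence tw(G) = 3 exactly.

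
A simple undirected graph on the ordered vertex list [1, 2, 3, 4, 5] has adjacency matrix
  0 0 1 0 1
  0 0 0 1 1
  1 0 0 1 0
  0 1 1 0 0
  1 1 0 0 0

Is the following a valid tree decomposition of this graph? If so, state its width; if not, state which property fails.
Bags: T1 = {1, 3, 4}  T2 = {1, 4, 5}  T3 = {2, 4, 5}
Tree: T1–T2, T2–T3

Vertex coverage: the bags together contain {1, 2, 3, 4, 5}, the full vertex set. Edge coverage: each edge of G has both endpoints in at least one bag. Running intersection: for every vertex, the bags containing it form a connected subtree. All three properties hold, so this is a valid tree decomposition of width max|bag| − 1 = 2, and hence tw(G) ≤ 2.

Yes; width 2.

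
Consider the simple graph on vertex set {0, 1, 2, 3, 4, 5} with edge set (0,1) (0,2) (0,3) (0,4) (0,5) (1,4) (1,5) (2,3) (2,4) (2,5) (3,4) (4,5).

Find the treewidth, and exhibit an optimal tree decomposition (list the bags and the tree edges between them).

Treewidth 3.
Bags: B1 = {0, 1, 4, 5}  B2 = {0, 2, 4, 5}  B3 = {0, 2, 3, 4}
Tree: B1–B2, B2–B3

Each bag holds 4 vertices, so the decomposition has width 3, which upper-bounds the treewidth. Conversely, {0, 1, 4, 5} is a clique of size 4, and the vertices of any clique must share a bag in every tree decomposition; so some bag has ≥ 4 vertices and tw(G) ≥ 3. Therefore the treewidth is 3.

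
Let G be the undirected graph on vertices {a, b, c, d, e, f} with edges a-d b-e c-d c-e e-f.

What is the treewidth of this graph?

A width-1 tree decomposition is:
Bags: B1 = {c, e}  B2 = {c, d}  B3 = {e, f}  B4 = {a, d}  B5 = {b, e}
Tree: B1–B2, B1–B3, B2–B4, B1–B5
Every bag has size at most 2, so the width is 2 − 1 = 1 and tw(G) ≤ 1. Any graph with an edge has treewidth ≥ 1, and G has the edge e–c. The upper and lower bounds meet at 1, so that is the treewidth.

1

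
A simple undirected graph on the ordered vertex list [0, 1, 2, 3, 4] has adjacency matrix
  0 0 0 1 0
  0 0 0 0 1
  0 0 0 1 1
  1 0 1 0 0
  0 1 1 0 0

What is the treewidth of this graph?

A width-1 tree decomposition is:
Bags: B1 = {0, 3}  B2 = {2, 3}  B3 = {2, 4}  B4 = {1, 4}
Tree: B1–B2, B2–B3, B3–B4
Every bag has size at most 2, so the width is 2 − 1 = 1 and tw(G) ≤ 1. G has an edge, so its treewidth is at least 1. Hence tw(G) = 1 exactly.

1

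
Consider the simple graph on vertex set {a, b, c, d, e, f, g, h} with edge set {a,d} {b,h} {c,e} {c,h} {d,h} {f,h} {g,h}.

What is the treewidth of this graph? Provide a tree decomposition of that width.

Treewidth 1.
One such decomposition:
Bags: B1 = {c, h}  B2 = {g, h}  B3 = {d, h}  B4 = {b, h}  B5 = {a, d}  B6 = {c, e}  B7 = {f, h}
Tree: B1–B2, B2–B3, B2–B4, B3–B5, B1–B6, B1–B7

Each bag holds 2 vertices, so the decomposition has width 1, which upper-bounds the treewidth. G has an edge, so its treewidth is at least 1. The upper and lower bounds meet at 1, so that is the treewidth.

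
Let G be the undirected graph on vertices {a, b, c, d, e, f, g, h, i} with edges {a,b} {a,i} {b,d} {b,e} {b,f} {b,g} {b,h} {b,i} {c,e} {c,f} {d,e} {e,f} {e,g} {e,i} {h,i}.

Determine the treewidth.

2

A width-2 tree decomposition is:
Bags: B1 = {b, e, g}  B2 = {b, e, f}  B3 = {b, e, i}  B4 = {a, b, i}  B5 = {b, h, i}  B6 = {b, d, e}  B7 = {c, e, f}
Tree: B1–B2, B1–B3, B3–B4, B4–B5, B3–B6, B2–B7
Each bag holds 3 vertices, so the decomposition has width 2, which upper-bounds the treewidth. For the lower bound, the 3 vertices {c, e, f} are pairwise adjacent, and any tree decomposition puts a clique entirely inside one bag — forcing width ≥ 2. Hence tw(G) = 2 exactly.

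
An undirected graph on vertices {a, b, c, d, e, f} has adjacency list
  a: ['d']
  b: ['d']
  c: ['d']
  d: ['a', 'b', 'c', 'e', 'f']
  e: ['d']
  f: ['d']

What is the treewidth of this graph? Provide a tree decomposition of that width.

The largest bag has 2 vertices, giving width 1; this decomposition certifies tw(G) ≤ 1. G has an edge, so its treewidth is at least 1. Hence tw(G) = 1 exactly.

Treewidth 1.
One optimal decomposition is:
Bags: B1 = {c, d}  B2 = {a, d}  B3 = {d, f}  B4 = {b, d}  B5 = {d, e}
Tree: B1–B2, B2–B3, B2–B4, B4–B5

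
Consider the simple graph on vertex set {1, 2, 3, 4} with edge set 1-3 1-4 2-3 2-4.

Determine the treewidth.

A width-2 tree decomposition is:
Bags: B1 = {2, 3, 4}  B2 = {1, 3, 4}
Tree: B1–B2
Each bag holds 3 vertices, so the decomposition has width 2, which upper-bounds the treewidth. For the lower bound, G contains the cycle 3–2–4–1–3, so G is not a forest; only forests have treewidth ≤ 1, hence tw(G) ≥ 2. Therefore the treewidth is 2.

2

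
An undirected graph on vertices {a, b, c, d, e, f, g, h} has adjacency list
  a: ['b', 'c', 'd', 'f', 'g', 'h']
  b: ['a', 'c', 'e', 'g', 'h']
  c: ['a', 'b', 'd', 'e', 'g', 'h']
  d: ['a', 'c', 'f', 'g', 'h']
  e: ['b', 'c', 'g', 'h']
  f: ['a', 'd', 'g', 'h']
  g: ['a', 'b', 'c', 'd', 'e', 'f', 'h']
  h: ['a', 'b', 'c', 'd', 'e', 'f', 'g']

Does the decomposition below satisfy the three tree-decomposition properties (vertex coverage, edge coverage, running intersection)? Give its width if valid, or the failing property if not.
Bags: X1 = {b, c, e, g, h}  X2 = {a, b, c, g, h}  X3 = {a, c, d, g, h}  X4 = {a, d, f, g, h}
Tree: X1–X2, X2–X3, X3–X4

Every vertex of G appears in some bag (union = {a, b, c, d, e, f, g, h}); every edge is covered by a bag; and for each vertex v the set of bags containing v is connected in the bag tree. The decomposition is therefore valid. The largest bag has 5 vertices, so the width is 4.

Yes; width 4.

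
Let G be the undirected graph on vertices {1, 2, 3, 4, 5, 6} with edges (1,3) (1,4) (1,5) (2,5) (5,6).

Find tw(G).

1

A width-1 tree decomposition is:
Bags: B1 = {1, 5}  B2 = {2, 5}  B3 = {1, 3}  B4 = {5, 6}  B5 = {1, 4}
Tree: B1–B2, B1–B3, B1–B4, B1–B5
Each bag holds 2 vertices, so the decomposition has width 1, which upper-bounds the treewidth. G has an edge, so its treewidth is at least 1. Therefore the treewidth is 1.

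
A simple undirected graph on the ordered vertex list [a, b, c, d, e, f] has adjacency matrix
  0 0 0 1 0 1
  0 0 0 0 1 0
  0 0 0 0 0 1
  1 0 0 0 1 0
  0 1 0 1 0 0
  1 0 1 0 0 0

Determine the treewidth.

A width-1 tree decomposition is:
Bags: B1 = {b, e}  B2 = {d, e}  B3 = {a, d}  B4 = {a, f}  B5 = {c, f}
Tree: B1–B2, B2–B3, B3–B4, B4–B5
The largest bag has 2 vertices, giving width 1; this decomposition certifies tw(G) ≤ 1. G has an edge, so its treewidth is at least 1. Hence tw(G) = 1 exactly.

1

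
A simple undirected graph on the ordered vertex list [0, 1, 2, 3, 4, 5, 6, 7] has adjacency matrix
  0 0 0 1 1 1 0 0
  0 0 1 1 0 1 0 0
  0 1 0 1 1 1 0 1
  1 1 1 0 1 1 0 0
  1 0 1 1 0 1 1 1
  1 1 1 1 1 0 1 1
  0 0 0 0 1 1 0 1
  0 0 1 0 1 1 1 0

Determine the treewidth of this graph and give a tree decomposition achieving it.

Every bag has size at most 4, so the width is 4 − 1 = 3 and tw(G) ≤ 3. For the lower bound, the 4 vertices {1, 2, 3, 5} are pairwise adjacent, and any tree decomposition puts a clique entirely inside one bag — forcing width ≥ 3. Hence tw(G) = 3 exactly.

Treewidth 3.
Bags: B1 = {1, 2, 3, 5}  B2 = {2, 3, 4, 5}  B3 = {2, 4, 5, 7}  B4 = {4, 5, 6, 7}  B5 = {0, 3, 4, 5}
Tree: B1–B2, B2–B3, B3–B4, B2–B5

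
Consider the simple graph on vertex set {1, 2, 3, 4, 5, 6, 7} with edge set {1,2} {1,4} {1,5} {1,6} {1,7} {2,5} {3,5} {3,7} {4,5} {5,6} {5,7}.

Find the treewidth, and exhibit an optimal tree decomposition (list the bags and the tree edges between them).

Treewidth 2.
One optimal decomposition is:
Bags: B1 = {1, 5, 6}  B2 = {1, 5, 7}  B3 = {3, 5, 7}  B4 = {1, 2, 5}  B5 = {1, 4, 5}
Tree: B1–B2, B2–B3, B1–B4, B1–B5

Each bag holds 3 vertices, so the decomposition has width 2, which upper-bounds the treewidth. Conversely, {1, 2, 5} is a clique of size 3, and the vertices of any clique must share a bag in every tree decomposition; so some bag has ≥ 3 vertices and tw(G) ≥ 2. The upper and lower bounds meet at 2, so that is the treewidth.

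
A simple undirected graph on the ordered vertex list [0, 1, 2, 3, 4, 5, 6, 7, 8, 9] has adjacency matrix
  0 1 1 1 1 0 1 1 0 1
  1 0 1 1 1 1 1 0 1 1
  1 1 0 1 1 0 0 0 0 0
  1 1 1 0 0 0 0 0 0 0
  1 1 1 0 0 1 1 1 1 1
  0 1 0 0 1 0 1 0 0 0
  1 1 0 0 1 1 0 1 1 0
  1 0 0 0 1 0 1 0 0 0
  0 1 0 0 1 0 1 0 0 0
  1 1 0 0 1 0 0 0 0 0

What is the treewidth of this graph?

A width-3 tree decomposition is:
Bags: B1 = {0, 1, 2, 4}  B2 = {0, 1, 4, 6}  B3 = {1, 4, 6, 8}  B4 = {0, 1, 2, 3}  B5 = {1, 4, 5, 6}  B6 = {0, 4, 6, 7}  B7 = {0, 1, 4, 9}
Tree: B1–B2, B2–B3, B1–B4, B3–B5, B2–B6, B1–B7
Every bag has size at most 4, so the width is 4 − 1 = 3 and tw(G) ≤ 3. For the lower bound, the 4 vertices {0, 1, 2, 3} are pairwise adjacent, and any tree decomposition puts a clique entirely inside one bag — forcing width ≥ 3. The upper and lower bounds meet at 3, so that is the treewidth.

3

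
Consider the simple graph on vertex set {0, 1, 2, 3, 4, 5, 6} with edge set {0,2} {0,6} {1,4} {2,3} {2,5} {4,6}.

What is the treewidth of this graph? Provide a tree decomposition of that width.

Treewidth 1.
Bags: B1 = {2, 3}  B2 = {0, 2}  B3 = {0, 6}  B4 = {4, 6}  B5 = {1, 4}  B6 = {2, 5}
Tree: B1–B2, B2–B3, B3–B4, B4–B5, B1–B6

Every bag has size at most 2, so the width is 2 − 1 = 1 and tw(G) ≤ 1. Since G has at least one edge (e.g. 2–3), it is not an edgeless graph, so tw(G) ≥ 1. The upper and lower bounds meet at 1, so that is the treewidth.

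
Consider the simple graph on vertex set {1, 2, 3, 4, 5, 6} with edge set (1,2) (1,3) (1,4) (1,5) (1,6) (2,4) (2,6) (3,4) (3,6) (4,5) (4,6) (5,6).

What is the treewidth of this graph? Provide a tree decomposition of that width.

Each bag holds 4 vertices, so the decomposition has width 3, which upper-bounds the treewidth. On the other hand G contains the 4-clique {1, 2, 4, 6}. A clique must lie in a single bag of any decomposition, so no decomposition can have width below 3. The upper and lower bounds meet at 3, so that is the treewidth.

Treewidth 3.
One optimal decomposition is:
Bags: B1 = {1, 2, 4, 6}  B2 = {1, 3, 4, 6}  B3 = {1, 4, 5, 6}
Tree: B1–B2, B2–B3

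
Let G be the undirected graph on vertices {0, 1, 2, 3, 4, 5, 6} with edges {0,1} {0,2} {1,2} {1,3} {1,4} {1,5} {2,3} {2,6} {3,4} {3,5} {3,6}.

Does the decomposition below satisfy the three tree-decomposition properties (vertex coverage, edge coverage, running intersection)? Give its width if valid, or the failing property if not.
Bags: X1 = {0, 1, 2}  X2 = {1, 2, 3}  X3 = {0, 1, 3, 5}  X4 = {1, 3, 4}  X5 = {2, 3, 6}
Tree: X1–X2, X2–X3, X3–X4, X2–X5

A tree decomposition must satisfy three properties: every vertex lies in some bag; for every edge, both endpoints lie together in some bag; and for every vertex, the bags containing it form a connected subtree. Here bags containing vertex 0 are not connected in the tree, so the decomposition is invalid.

No — bags containing vertex 0 are not connected in the tree.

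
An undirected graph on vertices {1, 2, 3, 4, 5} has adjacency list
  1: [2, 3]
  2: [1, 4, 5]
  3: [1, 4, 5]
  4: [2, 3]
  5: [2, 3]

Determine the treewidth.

A width-2 tree decomposition is:
Bags: B1 = {2, 3, 4}  B2 = {1, 2, 3}  B3 = {2, 3, 5}
Tree: B1–B2, B2–B3
Every bag has size at most 3, so the width is 3 − 1 = 2 and tw(G) ≤ 2. Since 4–3–1–2–4 is a cycle in G, G is not acyclic. Forests are exactly the graphs of treewidth ≤ 1, so tw(G) ≥ 2. The upper and lower bounds meet at 2, so that is the treewidth.

2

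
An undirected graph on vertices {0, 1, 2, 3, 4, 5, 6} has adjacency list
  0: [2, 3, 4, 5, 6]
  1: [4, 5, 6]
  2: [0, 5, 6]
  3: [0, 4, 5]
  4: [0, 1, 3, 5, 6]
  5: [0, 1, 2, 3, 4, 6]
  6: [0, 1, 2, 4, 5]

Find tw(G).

3

A width-3 tree decomposition is:
Bags: B1 = {0, 3, 4, 5}  B2 = {0, 4, 5, 6}  B3 = {1, 4, 5, 6}  B4 = {0, 2, 5, 6}
Tree: B1–B2, B2–B3, B2–B4
Each bag holds 4 vertices, so the decomposition has width 3, which upper-bounds the treewidth. Conversely, {0, 2, 5, 6} is a clique of size 4, and the vertices of any clique must share a bag in every tree decomposition; so some bag has ≥ 4 vertices and tw(G) ≥ 3. The upper and lower bounds meet at 3, so that is the treewidth.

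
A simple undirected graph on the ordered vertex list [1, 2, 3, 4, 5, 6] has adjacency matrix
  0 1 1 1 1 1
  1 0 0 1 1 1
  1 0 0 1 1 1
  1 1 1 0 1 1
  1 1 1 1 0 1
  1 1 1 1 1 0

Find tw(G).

A width-4 tree decomposition is:
Bags: B1 = {1, 3, 4, 5, 6}  B2 = {1, 2, 4, 5, 6}
Tree: B1–B2
The largest bag has 5 vertices, giving width 4; this decomposition certifies tw(G) ≤ 4. For the lower bound, the 5 vertices {1, 2, 4, 5, 6} are pairwise adjacent, and any tree decomposition puts a clique entirely inside one bag — forcing width ≥ 4. The upper and lower bounds meet at 4, so that is the treewidth.

4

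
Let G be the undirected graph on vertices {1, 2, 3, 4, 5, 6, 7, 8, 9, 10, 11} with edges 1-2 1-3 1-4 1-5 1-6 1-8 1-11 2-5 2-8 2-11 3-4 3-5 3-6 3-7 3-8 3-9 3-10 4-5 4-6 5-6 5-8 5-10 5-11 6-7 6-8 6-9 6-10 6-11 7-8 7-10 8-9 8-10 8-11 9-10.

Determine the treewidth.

A width-4 tree decomposition is:
Bags: B1 = {3, 6, 7, 8, 10}  B2 = {3, 5, 6, 8, 10}  B3 = {3, 6, 8, 9, 10}  B4 = {1, 3, 5, 6, 8}  B5 = {1, 5, 6, 8, 11}  B6 = {1, 3, 4, 5, 6}  B7 = {1, 2, 5, 8, 11}
Tree: B1–B2, B2–B3, B2–B4, B4–B5, B4–B6, B5–B7
The largest bag has 5 vertices, giving width 4; this decomposition certifies tw(G) ≤ 4. For the lower bound, the 5 vertices {1, 2, 5, 8, 11} are pairwise adjacent, and any tree decomposition puts a clique entirely inside one bag — forcing width ≥ 4. Combining the bounds, tw(G) = 4.

4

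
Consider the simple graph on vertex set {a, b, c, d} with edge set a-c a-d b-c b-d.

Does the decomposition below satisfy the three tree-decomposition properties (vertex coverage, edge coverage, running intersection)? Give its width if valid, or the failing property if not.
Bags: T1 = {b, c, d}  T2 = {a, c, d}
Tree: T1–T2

Vertex coverage: the bags together contain {a, b, c, d}, the full vertex set. Edge coverage: each edge of G has both endpoints in at least one bag. Running intersection: for every vertex, the bags containing it form a connected subtree. All three properties hold, so this is a valid tree decomposition of width max|bag| − 1 = 2, and hence tw(G) ≤ 2.

Yes; width 2.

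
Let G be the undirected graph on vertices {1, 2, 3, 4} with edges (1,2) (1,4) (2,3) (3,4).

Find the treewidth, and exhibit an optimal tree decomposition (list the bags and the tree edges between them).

Every bag has size at most 3, so the width is 3 − 1 = 2 and tw(G) ≤ 2. Since 2–3–4–1–2 is a cycle in G, G is not acyclic. Forests are exactly the graphs of treewidth ≤ 1, so tw(G) ≥ 2. The upper and lower bounds meet at 2, so that is the treewidth.

Treewidth 2.
One such decomposition:
Bags: B1 = {2, 3, 4}  B2 = {1, 2, 4}
Tree: B1–B2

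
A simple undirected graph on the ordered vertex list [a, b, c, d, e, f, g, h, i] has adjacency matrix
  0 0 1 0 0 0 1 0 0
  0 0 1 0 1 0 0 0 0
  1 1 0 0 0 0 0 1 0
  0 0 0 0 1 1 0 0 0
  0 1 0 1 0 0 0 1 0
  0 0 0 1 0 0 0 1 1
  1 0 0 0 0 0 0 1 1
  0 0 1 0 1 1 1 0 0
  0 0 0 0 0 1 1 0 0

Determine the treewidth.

A width-3 tree decomposition is:
Bags: B1 = {d, f, g, i}  B2 = {d, f, g, h}  B3 = {d, e, g, h}  B4 = {a, e, g, h}  B5 = {a, c, e, h}  B6 = {a, b, c, e}
Tree: B1–B2, B2–B3, B3–B4, B4–B5, B5–B6
Each bag holds 4 vertices, so the decomposition has width 3, which upper-bounds the treewidth. For the lower bound: the 4 vertex sets {d,f,i}, {g}, {h}, {a,b,c,e} are disjoint, each induces a connected subgraph, and every pair is joined by at least one edge of G. Contracting each set to a single vertex therefore yields K_{4} as a minor, and since treewidth is minor-monotone, tw(G) ≥ tw(K_{4}) = 3. Combining the bounds, tw(G) = 3.

3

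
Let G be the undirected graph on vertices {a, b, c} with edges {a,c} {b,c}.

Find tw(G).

A width-1 tree decomposition is:
Bags: B1 = {b, c}  B2 = {a, c}
Tree: B1–B2
Every bag has size at most 2, so the width is 2 − 1 = 1 and tw(G) ≤ 1. Any graph with an edge has treewidth ≥ 1, and G has the edge b–c. Combining the bounds, tw(G) = 1.

1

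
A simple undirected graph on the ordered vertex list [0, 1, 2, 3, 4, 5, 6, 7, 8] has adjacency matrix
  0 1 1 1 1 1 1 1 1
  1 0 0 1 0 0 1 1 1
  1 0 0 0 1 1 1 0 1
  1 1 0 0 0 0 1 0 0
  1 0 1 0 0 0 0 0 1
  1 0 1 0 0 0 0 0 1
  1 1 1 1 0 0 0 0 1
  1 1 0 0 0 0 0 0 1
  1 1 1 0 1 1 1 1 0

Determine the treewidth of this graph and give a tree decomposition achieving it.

Treewidth 3.
One optimal decomposition is:
Bags: B1 = {0, 1, 6, 8}  B2 = {0, 1, 7, 8}  B3 = {0, 2, 6, 8}  B4 = {0, 2, 5, 8}  B5 = {0, 2, 4, 8}  B6 = {0, 1, 3, 6}
Tree: B1–B2, B1–B3, B3–B4, B4–B5, B1–B6

The largest bag has 4 vertices, giving width 3; this decomposition certifies tw(G) ≤ 3. Conversely, {0, 1, 6, 8} is a clique of size 4, and the vertices of any clique must share a bag in every tree decomposition; so some bag has ≥ 4 vertices and tw(G) ≥ 3. Combining the bounds, tw(G) = 3.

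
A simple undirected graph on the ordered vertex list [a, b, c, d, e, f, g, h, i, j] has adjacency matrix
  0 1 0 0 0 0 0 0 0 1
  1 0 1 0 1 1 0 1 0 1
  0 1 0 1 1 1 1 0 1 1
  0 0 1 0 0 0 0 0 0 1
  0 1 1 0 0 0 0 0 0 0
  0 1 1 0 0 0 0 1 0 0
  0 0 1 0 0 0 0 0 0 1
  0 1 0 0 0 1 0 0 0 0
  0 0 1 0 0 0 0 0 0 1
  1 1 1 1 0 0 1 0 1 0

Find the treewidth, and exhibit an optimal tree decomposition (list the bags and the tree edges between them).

Treewidth 2.
Bags: B1 = {b, c, f}  B2 = {b, f, h}  B3 = {b, c, j}  B4 = {b, c, e}  B5 = {a, b, j}  B6 = {c, i, j}  B7 = {c, d, j}  B8 = {c, g, j}
Tree: B1–B2, B1–B3, B3–B4, B3–B5, B3–B6, B6–B7, B7–B8

The largest bag has 3 vertices, giving width 2; this decomposition certifies tw(G) ≤ 2. Conversely, {b, f, h} is a clique of size 3, and the vertices of any clique must share a bag in every tree decomposition; so some bag has ≥ 3 vertices and tw(G) ≥ 2. Therefore the treewidth is 2.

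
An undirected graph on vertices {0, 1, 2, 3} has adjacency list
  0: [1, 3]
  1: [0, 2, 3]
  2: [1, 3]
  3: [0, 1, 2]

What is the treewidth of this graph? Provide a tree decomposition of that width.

Treewidth 2.
One such decomposition:
Bags: B1 = {0, 1, 3}  B2 = {1, 2, 3}
Tree: B1–B2

Each bag holds 3 vertices, so the decomposition has width 2, which upper-bounds the treewidth. On the other hand G contains the 3-clique {0, 1, 3}. A clique must lie in a single bag of any decomposition, so no decomposition can have width below 2. Therefore the treewidth is 2.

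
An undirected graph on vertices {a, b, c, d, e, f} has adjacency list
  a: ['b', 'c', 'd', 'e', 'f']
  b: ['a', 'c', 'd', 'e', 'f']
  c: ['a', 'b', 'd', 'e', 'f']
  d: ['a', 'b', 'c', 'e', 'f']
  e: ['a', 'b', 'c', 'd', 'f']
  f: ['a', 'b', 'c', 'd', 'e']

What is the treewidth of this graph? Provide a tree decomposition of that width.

Treewidth 5.
One optimal decomposition is:
Bags: B1 = {a, b, c, d, e, f}
Tree: (single bag)

A single bag containing all 6 vertices is trivially a valid decomposition of width 5. On the other hand G contains the 6-clique {a, b, c, d, e, f}. A clique must lie in a single bag of any decomposition, so no decomposition can have width below 5. Therefore the treewidth is 5.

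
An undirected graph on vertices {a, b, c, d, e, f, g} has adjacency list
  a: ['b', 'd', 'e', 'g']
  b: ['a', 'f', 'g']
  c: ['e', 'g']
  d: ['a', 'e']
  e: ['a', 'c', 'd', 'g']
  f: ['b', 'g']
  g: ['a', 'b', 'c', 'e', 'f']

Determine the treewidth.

A width-2 tree decomposition is:
Bags: B1 = {a, b, g}  B2 = {a, e, g}  B3 = {a, d, e}  B4 = {c, e, g}  B5 = {b, f, g}
Tree: B1–B2, B2–B3, B2–B4, B1–B5
The largest bag has 3 vertices, giving width 2; this decomposition certifies tw(G) ≤ 2. For the lower bound, the 3 vertices {a, d, e} are pairwise adjacent, and any tree decomposition puts a clique entirely inside one bag — forcing width ≥ 2. The upper and lower bounds meet at 2, so that is the treewidth.

2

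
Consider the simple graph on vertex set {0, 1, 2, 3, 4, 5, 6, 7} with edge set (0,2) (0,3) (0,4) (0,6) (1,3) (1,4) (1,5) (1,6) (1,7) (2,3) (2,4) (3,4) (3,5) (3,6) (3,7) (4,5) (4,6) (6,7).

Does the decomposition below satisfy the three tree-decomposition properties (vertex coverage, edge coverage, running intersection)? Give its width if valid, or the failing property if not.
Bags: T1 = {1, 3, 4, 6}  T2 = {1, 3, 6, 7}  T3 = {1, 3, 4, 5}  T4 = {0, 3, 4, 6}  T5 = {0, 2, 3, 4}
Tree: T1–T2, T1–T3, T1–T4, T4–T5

Yes; width 3.

Vertex coverage: the bags together contain {0, 1, 2, 3, 4, 5, 6, 7}, the full vertex set. Edge coverage: each edge of G has both endpoints in at least one bag. Running intersection: for every vertex, the bags containing it form a connected subtree. All three properties hold, so this is a valid tree decomposition of width max|bag| − 1 = 3, and hence tw(G) ≤ 3.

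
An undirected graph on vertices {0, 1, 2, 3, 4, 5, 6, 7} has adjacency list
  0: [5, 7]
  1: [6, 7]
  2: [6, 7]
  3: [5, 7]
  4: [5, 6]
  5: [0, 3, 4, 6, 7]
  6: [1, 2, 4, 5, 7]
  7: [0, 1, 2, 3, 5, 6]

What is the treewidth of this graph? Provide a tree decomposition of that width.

Each bag holds 3 vertices, so the decomposition has width 2, which upper-bounds the treewidth. Conversely, {4, 5, 6} is a clique of size 3, and the vertices of any clique must share a bag in every tree decomposition; so some bag has ≥ 3 vertices and tw(G) ≥ 2. Therefore the treewidth is 2.

Treewidth 2.
Bags: B1 = {5, 6, 7}  B2 = {2, 6, 7}  B3 = {1, 6, 7}  B4 = {3, 5, 7}  B5 = {4, 5, 6}  B6 = {0, 5, 7}
Tree: B1–B2, B2–B3, B1–B4, B1–B5, B4–B6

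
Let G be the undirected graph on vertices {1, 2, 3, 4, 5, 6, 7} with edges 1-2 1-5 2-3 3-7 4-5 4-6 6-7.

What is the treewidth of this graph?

A width-2 tree decomposition is:
Bags: B1 = {1, 2, 5}  B2 = {2, 3, 5}  B3 = {3, 5, 7}  B4 = {5, 6, 7}  B5 = {4, 5, 6}
Tree: B1–B2, B2–B3, B3–B4, B4–B5
Each bag holds 3 vertices, so the decomposition has width 2, which upper-bounds the treewidth. The edges 5–1–2–3–7–6–4–5 form a cycle, so G is not a tree and its treewidth is at least 2. Hence tw(G) = 2 exactly.

2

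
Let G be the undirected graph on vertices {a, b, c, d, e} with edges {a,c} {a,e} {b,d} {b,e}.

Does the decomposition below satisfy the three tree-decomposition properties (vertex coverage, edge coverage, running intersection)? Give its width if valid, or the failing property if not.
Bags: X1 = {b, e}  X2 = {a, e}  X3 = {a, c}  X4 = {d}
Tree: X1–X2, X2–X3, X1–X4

A tree decomposition must satisfy three properties: every vertex lies in some bag; for every edge, both endpoints lie together in some bag; and for every vertex, the bags containing it form a connected subtree. Here edge (b,d) lies in no bag, so the decomposition is invalid.

No — edge (b,d) lies in no bag.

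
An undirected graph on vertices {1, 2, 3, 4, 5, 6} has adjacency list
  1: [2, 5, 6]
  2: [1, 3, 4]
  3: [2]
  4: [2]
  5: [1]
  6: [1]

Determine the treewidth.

A width-1 tree decomposition is:
Bags: B1 = {2, 4}  B2 = {1, 2}  B3 = {1, 5}  B4 = {2, 3}  B5 = {1, 6}
Tree: B1–B2, B2–B3, B2–B4, B2–B5
The largest bag has 2 vertices, giving width 1; this decomposition certifies tw(G) ≤ 1. Since G has at least one edge (e.g. 2–4), it is not an edgeless graph, so tw(G) ≥ 1. Combining the bounds, tw(G) = 1.

1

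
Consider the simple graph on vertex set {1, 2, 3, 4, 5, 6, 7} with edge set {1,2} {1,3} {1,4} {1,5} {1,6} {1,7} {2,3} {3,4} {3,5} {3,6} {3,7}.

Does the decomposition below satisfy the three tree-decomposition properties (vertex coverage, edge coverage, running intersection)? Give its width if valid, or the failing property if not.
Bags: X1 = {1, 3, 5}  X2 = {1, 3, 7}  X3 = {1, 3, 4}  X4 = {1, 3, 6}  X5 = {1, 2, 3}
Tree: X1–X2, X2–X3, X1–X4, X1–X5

Vertex coverage: the bags together contain {1, 2, 3, 4, 5, 6, 7}, the full vertex set. Edge coverage: each edge of G has both endpoints in at least one bag. Running intersection: for every vertex, the bags containing it form a connected subtree. All three properties hold, so this is a valid tree decomposition of width max|bag| − 1 = 2, and hence tw(G) ≤ 2.

Yes; width 2.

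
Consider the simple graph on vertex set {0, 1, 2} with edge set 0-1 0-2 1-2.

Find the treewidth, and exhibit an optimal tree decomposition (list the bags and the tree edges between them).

Treewidth 2.
Bags: B1 = {0, 1, 2}
Tree: (single bag)

With just one bag of size 3, the width is 3 − 1 = 2, so tw(G) ≤ 2. For the lower bound, the 3 vertices {0, 1, 2} are pairwise adjacent, and any tree decomposition puts a clique entirely inside one bag — forcing width ≥ 2. Combining the bounds, tw(G) = 2.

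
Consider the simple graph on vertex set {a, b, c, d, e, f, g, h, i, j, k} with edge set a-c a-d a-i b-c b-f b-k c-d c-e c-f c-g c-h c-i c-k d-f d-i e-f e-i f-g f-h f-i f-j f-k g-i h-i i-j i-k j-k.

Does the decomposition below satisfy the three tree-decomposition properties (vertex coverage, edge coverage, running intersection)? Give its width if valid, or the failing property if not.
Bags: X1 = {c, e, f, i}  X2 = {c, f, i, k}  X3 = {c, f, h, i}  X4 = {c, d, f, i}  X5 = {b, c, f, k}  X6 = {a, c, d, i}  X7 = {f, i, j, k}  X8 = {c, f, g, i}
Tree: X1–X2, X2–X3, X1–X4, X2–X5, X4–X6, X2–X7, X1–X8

Yes; width 3.

Vertex coverage: the bags together contain {a, b, c, d, e, f, g, h, i, j, k}, the full vertex set. Edge coverage: each edge of G has both endpoints in at least one bag. Running intersection: for every vertex, the bags containing it form a connected subtree. All three properties hold, so this is a valid tree decomposition of width max|bag| − 1 = 3, and hence tw(G) ≤ 3.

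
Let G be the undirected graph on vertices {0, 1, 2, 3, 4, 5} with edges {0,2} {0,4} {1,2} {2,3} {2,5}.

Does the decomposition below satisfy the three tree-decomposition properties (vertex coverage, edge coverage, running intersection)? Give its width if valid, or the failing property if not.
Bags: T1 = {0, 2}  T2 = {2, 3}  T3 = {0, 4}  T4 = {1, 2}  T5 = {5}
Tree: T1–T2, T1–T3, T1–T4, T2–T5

A tree decomposition must satisfy three properties: every vertex lies in some bag; for every edge, both endpoints lie together in some bag; and for every vertex, the bags containing it form a connected subtree. Here edge (2,5) lies in no bag, so the decomposition is invalid.

No — edge (2,5) lies in no bag.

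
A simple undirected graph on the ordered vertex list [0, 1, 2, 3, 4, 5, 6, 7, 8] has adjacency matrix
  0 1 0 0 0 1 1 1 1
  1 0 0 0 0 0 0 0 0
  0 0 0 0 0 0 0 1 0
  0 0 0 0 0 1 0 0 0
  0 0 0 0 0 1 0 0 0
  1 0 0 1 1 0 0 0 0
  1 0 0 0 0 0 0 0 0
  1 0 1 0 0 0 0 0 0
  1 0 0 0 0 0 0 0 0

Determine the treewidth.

A width-1 tree decomposition is:
Bags: B1 = {0, 8}  B2 = {0, 6}  B3 = {0, 1}  B4 = {0, 5}  B5 = {3, 5}  B6 = {0, 7}  B7 = {2, 7}  B8 = {4, 5}
Tree: B1–B2, B1–B3, B2–B4, B4–B5, B4–B6, B6–B7, B4–B8
The largest bag has 2 vertices, giving width 1; this decomposition certifies tw(G) ≤ 1. Any graph with an edge has treewidth ≥ 1, and G has the edge 0–8. Hence tw(G) = 1 exactly.

1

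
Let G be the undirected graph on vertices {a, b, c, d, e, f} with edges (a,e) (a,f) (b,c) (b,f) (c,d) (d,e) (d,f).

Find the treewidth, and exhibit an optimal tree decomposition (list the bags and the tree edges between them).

Treewidth 2.
One such decomposition:
Bags: B1 = {b, c, f}  B2 = {c, d, f}  B3 = {a, d, f}  B4 = {a, d, e}
Tree: B1–B2, B2–B3, B3–B4

Every bag has size at most 3, so the width is 3 − 1 = 2 and tw(G) ≤ 2. The edges b–c–d–f–b form a cycle, so G is not a tree and its treewidth is at least 2. Combining the bounds, tw(G) = 2.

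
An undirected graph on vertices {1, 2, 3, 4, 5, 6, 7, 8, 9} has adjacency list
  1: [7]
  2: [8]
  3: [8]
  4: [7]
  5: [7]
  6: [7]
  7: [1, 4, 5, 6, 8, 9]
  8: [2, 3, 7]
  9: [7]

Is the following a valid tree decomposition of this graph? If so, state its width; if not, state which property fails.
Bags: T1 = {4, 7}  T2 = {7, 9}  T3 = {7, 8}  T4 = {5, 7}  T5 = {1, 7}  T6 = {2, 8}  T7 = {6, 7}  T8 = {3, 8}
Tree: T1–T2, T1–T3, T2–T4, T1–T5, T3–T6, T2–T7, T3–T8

Yes; width 1.

Checking the three conditions: (i) the bags cover all of {1, 2, 3, 4, 5, 6, 7, 8, 9}; (ii) for each edge, some bag contains both endpoints; (iii) the bags containing any fixed vertex form a subtree. All hold, so the decomposition is valid with width 2 − 1 = 1.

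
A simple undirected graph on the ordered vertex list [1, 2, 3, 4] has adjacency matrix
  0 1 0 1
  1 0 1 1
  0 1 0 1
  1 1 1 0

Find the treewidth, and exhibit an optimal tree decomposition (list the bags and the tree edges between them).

Treewidth 2.
Bags: B1 = {1, 2, 4}  B2 = {2, 3, 4}
Tree: B1–B2

Every bag has size at most 3, so the width is 3 − 1 = 2 and tw(G) ≤ 2. On the other hand G contains the 3-clique {1, 2, 4}. A clique must lie in a single bag of any decomposition, so no decomposition can have width below 2. Hence tw(G) = 2 exactly.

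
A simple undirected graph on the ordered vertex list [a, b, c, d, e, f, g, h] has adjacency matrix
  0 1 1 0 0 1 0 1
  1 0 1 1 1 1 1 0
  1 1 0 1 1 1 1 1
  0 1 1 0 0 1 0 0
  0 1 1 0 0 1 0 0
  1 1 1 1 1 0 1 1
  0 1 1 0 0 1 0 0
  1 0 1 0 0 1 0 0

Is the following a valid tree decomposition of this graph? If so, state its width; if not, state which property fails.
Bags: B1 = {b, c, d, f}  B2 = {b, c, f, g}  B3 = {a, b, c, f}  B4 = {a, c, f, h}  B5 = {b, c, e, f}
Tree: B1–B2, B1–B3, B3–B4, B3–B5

Yes; width 3.

Vertex coverage: the bags together contain {a, b, c, d, e, f, g, h}, the full vertex set. Edge coverage: each edge of G has both endpoints in at least one bag. Running intersection: for every vertex, the bags containing it form a connected subtree. All three properties hold, so this is a valid tree decomposition of width max|bag| − 1 = 3, and hence tw(G) ≤ 3.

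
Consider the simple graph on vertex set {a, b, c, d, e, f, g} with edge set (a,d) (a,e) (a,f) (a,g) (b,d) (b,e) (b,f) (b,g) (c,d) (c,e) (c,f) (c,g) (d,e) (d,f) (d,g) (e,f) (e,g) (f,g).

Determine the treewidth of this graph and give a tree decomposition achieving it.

Every bag has size at most 5, so the width is 5 − 1 = 4 and tw(G) ≤ 4. Conversely, {c, d, e, f, g} is a clique of size 5, and the vertices of any clique must share a bag in every tree decomposition; so some bag has ≥ 5 vertices and tw(G) ≥ 4. The upper and lower bounds meet at 4, so that is the treewidth.

Treewidth 4.
One such decomposition:
Bags: B1 = {b, d, e, f, g}  B2 = {a, d, e, f, g}  B3 = {c, d, e, f, g}
Tree: B1–B2, B2–B3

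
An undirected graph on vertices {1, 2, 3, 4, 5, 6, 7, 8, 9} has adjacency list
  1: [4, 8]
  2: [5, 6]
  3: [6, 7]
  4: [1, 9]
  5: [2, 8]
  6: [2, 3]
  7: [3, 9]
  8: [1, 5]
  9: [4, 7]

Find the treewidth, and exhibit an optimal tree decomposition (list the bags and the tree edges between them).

Every bag has size at most 3, so the width is 3 − 1 = 2 and tw(G) ≤ 2. For the lower bound, G contains the cycle 5–8–1–4–9–7–3–6–2–5, so G is not a forest; only forests have treewidth ≤ 1, hence tw(G) ≥ 2. Therefore the treewidth is 2.

Treewidth 2.
One such decomposition:
Bags: B1 = {1, 5, 8}  B2 = {1, 4, 5}  B3 = {4, 5, 9}  B4 = {5, 7, 9}  B5 = {3, 5, 7}  B6 = {3, 5, 6}  B7 = {2, 5, 6}
Tree: B1–B2, B2–B3, B3–B4, B4–B5, B5–B6, B6–B7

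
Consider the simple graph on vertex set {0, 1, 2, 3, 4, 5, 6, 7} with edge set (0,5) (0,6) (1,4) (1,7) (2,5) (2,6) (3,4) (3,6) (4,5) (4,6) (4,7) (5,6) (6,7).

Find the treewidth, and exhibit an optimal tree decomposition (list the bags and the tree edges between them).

The largest bag has 3 vertices, giving width 2; this decomposition certifies tw(G) ≤ 2. For the lower bound, the 3 vertices {1, 4, 7} are pairwise adjacent, and any tree decomposition puts a clique entirely inside one bag — forcing width ≥ 2. The upper and lower bounds meet at 2, so that is the treewidth.

Treewidth 2.
One optimal decomposition is:
Bags: B1 = {0, 5, 6}  B2 = {4, 5, 6}  B3 = {4, 6, 7}  B4 = {3, 4, 6}  B5 = {2, 5, 6}  B6 = {1, 4, 7}
Tree: B1–B2, B2–B3, B3–B4, B2–B5, B3–B6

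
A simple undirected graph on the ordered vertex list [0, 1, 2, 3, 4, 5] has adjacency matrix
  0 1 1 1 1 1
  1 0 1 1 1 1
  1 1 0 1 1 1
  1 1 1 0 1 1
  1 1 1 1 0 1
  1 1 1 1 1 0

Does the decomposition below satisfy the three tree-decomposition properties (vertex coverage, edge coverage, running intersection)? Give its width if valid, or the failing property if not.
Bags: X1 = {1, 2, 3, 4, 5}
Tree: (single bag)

A tree decomposition must satisfy three properties: every vertex lies in some bag; for every edge, both endpoints lie together in some bag; and for every vertex, the bags containing it form a connected subtree. Here vertex 0 appears in no bag, so the decomposition is invalid.

No — vertex 0 appears in no bag.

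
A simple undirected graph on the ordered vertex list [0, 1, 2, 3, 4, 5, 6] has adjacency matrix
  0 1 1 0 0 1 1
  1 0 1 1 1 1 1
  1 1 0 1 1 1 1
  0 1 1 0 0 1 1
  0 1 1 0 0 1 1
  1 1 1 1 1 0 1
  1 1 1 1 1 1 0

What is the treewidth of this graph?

4

A width-4 tree decomposition is:
Bags: B1 = {0, 1, 2, 5, 6}  B2 = {1, 2, 3, 5, 6}  B3 = {1, 2, 4, 5, 6}
Tree: B1–B2, B1–B3
Each bag holds 5 vertices, so the decomposition has width 4, which upper-bounds the treewidth. Conversely, {0, 1, 2, 5, 6} is a clique of size 5, and the vertices of any clique must share a bag in every tree decomposition; so some bag has ≥ 5 vertices and tw(G) ≥ 4. Combining the bounds, tw(G) = 4.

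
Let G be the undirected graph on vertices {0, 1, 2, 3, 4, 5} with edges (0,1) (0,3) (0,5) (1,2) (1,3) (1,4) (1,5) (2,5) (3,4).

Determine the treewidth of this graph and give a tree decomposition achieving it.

Treewidth 2.
Bags: B1 = {0, 1, 5}  B2 = {0, 1, 3}  B3 = {1, 3, 4}  B4 = {1, 2, 5}
Tree: B1–B2, B2–B3, B1–B4

Each bag holds 3 vertices, so the decomposition has width 2, which upper-bounds the treewidth. For the lower bound, the 3 vertices {0, 1, 3} are pairwise adjacent, and any tree decomposition puts a clique entirely inside one bag — forcing width ≥ 2. Therefore the treewidth is 2.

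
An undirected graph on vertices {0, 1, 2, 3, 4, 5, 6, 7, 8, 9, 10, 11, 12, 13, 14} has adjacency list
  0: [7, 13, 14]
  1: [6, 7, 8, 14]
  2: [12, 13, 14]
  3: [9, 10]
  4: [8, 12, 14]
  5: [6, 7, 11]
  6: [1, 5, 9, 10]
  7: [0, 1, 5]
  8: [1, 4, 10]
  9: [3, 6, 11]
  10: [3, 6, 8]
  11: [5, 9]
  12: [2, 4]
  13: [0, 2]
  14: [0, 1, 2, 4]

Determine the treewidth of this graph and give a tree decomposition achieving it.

Every bag has size at most 4, so the width is 4 − 1 = 3 and tw(G) ≤ 3. For the lower bound: the 4 vertex sets {3,9,11}, {5}, {6}, {1,7,8,10} are disjoint, each induces a connected subgraph, and every pair is joined by at least one edge of G. Contracting each set to a single vertex therefore yields K_{4} as a minor, and since treewidth is minor-monotone, tw(G) ≥ tw(K_{4}) = 3. Hence tw(G) = 3 exactly.

Treewidth 3.
Bags: B1 = {3, 5, 9, 11}  B2 = {3, 5, 6, 9}  B3 = {3, 5, 6, 10}  B4 = {5, 6, 7, 10}  B5 = {1, 6, 7, 10}  B6 = {1, 7, 8, 10}  B7 = {0, 1, 7, 8}  B8 = {0, 1, 8, 14}  B9 = {0, 4, 8, 14}  B10 = {0, 4, 13, 14}  B11 = {2, 4, 13, 14}  B12 = {2, 4, 12, 13}
Tree: B1–B2, B2–B3, B3–B4, B4–B5, B5–B6, B6–B7, B7–B8, B8–B9, B9–B10, B10–B11, B11–B12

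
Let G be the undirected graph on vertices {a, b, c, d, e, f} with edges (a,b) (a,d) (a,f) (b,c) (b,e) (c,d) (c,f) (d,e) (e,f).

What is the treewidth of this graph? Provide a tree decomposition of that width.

Treewidth 3.
One optimal decomposition is:
Bags: B1 = {b, d, e, f}  B2 = {b, c, d, f}  B3 = {a, b, d, f}
Tree: B1–B2, B2–B3

Every bag has size at most 4, so the width is 4 − 1 = 3 and tw(G) ≤ 3. For the lower bound: the 4 vertex sets {b,e}, {c,d}, {f}, {a} are disjoint, each induces a connected subgraph, and every pair is joined by at least one edge of G. Contracting each set to a single vertex therefore yields K_{4} as a minor, and since treewidth is minor-monotone, tw(G) ≥ tw(K_{4}) = 3. Hence tw(G) = 3 exactly.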